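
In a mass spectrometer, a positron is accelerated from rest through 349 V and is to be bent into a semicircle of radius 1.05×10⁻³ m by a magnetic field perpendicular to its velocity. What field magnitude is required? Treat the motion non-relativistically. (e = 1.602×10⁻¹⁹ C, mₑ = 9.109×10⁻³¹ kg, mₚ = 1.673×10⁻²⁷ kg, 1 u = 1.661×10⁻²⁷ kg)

B ≈ 0.0600 T

v = √(2|q|V/m) = √(2·1.602×10⁻¹⁹·349/9.109×10⁻³¹) ≈ 1.108×10⁷ m/s.
B = mv/(|q|r) = (9.109×10⁻³¹)(1.108×10⁷)/((1.602×10⁻¹⁹)(1.05×10⁻³)) ≈ 0.0600 T.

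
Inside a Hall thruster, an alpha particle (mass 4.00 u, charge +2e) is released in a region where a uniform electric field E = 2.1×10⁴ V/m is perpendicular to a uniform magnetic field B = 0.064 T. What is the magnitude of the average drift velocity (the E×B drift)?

The E×B drift speed is v_d = E/B.
v_d = 2.1×10⁴/0.064 = 3.3×10⁵ m/s.

v_d ≈ 3.3×10⁵ m/s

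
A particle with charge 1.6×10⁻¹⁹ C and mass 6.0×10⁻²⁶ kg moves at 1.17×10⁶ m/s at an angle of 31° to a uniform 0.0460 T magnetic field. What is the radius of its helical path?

v⊥ = v sinθ = 1.17×10⁶·sin31° ≈ 6.026×10⁵ m/s.
r = m v⊥/(|q|B) = (6.0×10⁻²⁶)(6.026×10⁵)/((1.6×10⁻¹⁹)(0.0460)) ≈ 4.91 m.

r ≈ 4.91 m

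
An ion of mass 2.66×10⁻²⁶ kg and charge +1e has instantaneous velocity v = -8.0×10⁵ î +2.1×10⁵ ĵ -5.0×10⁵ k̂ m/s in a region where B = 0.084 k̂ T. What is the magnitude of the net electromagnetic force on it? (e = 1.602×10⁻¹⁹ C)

v×B = (1.76×10⁴, 6.72×10⁴, 0) N/C.
F = q v×B = (1.602×10⁻¹⁹ C)·(1.76×10⁴, 6.72×10⁴, 0) = (2.83×10⁻¹⁵, 1.08×10⁻¹⁴, 0) N.
|F| = 1.11×10⁻¹⁴ N.

|F| ≈ 1.11×10⁻¹⁴ N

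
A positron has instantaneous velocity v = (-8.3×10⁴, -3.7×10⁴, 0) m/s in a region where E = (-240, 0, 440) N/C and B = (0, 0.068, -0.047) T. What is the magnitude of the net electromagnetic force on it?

|F| ≈ 1.07×10⁻¹⁵ N

v×B = (1740, -3900, -5640) N/C.
E + v×B = (1500, -3900, -5200) N/C.
F = q(E + v×B) = (1.602×10⁻¹⁹ C)·(1500, -3900, -5200) = (2.40×10⁻¹⁶, -6.25×10⁻¹⁶, -8.34×10⁻¹⁶) N.
|F| = 1.07×10⁻¹⁵ N.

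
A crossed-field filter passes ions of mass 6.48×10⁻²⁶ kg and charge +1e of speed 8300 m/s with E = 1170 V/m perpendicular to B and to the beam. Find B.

Balance of forces in the selector: qE = qvB ⇒ B = E/v.
B = 1170/8300 = 0.141 T.

B = 0.141 T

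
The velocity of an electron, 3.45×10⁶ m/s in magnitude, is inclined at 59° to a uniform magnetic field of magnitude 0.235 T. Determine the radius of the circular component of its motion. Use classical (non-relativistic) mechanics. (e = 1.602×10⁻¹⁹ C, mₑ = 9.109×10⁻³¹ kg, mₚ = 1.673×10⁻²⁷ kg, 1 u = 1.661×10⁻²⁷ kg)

r ≈ 7.16×10⁻⁵ m

v⊥ = v sinθ = 3.45×10⁶·sin59° ≈ 2.957×10⁶ m/s.
r = m v⊥/(|q|B) = (9.109×10⁻³¹)(2.957×10⁶)/((1.602×10⁻¹⁹)(0.235)) ≈ 7.16×10⁻⁵ m.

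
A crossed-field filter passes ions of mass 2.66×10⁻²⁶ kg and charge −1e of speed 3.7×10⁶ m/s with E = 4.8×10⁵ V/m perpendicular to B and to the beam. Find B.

B = 0.13 T

Balance of forces in the selector: qE = qvB ⇒ B = E/v.
B = 4.8×10⁵/3.7×10⁶ = 0.13 T.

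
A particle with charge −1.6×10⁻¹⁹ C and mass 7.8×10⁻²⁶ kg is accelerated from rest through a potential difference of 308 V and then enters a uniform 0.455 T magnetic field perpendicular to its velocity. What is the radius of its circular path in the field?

Acceleration: |q|V = ½mv² ⇒ v = √(2|q|V/m) = √(2·1.6×10⁻¹⁹·308/7.8×10⁻²⁶) ≈ 3.555×10⁴ m/s.
In the field: r = mv/(|q|B) = (7.8×10⁻²⁶)(3.555×10⁴)/((1.6×10⁻¹⁹)(0.455)) ≈ 0.0381 m.

r ≈ 0.0381 m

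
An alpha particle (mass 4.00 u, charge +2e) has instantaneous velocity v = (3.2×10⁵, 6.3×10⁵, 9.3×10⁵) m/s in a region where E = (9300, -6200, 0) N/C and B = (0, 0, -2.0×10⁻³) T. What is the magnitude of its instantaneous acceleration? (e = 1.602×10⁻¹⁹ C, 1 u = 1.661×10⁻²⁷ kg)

|a| ≈ 4.71×10¹¹ m/s²

v×B = (-1260, 640, 0) N/C.
E + v×B = (8040, -5560, 0) N/C.
F = q(E + v×B) = (3.204×10⁻¹⁹ C)·(8040, -5560, 0) = (2.58×10⁻¹⁵, -1.78×10⁻¹⁵, 0) N.
|a| = |F|/m = 3.132×10⁻¹⁵/6.644×10⁻²⁷ ≈ 4.71×10¹¹ m/s².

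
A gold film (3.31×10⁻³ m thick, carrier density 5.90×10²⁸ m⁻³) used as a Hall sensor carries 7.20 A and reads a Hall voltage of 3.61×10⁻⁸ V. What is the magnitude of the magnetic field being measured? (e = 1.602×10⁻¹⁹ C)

From V_H = IB/(n e t), B = V_H n e t / I.
B = (3.61×10⁻⁸)(5.90×10²⁸)(1.602×10⁻¹⁹)(3.31×10⁻³)/7.20 ≈ 0.157 T.

B ≈ 0.157 T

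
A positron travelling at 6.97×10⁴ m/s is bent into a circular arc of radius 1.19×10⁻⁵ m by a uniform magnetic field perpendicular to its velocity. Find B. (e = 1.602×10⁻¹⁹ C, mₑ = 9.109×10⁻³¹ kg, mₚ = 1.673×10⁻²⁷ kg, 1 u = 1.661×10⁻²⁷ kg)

From |q|vB = mv²/r, B = mv/(|q|r).
B = (9.109×10⁻³¹)(6.97×10⁴)/((1.602×10⁻¹⁹)(1.19×10⁻⁵)) ≈ 0.0333 T.

B ≈ 0.0333 T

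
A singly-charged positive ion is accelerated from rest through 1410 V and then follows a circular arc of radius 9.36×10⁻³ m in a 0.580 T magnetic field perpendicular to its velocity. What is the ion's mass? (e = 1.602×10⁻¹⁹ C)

Combine |q|V = ½mv² and r = mv/(|q|B): eliminate v to get m = qB²r²/(2V).
m = (1.602×10⁻¹⁹)(0.580)²(9.36×10⁻³)²/(2·1410) ≈ 1.67×10⁻²⁷ kg.

m ≈ 1.67×10⁻²⁷ kg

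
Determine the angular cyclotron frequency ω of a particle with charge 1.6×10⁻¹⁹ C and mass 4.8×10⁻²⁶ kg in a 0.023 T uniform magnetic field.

ω = |q|B/m.
ω = (1.6×10⁻¹⁹)(0.023)/4.8×10⁻²⁶ ≈ 7.7×10⁴ rad/s.

ω ≈ 7.7×10⁴ rad/s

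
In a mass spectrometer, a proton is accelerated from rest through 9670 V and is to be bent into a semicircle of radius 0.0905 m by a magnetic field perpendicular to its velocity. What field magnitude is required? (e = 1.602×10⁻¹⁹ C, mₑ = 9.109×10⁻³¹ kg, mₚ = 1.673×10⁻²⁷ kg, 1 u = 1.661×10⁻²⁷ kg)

v = √(2|q|V/m) = √(2·1.602×10⁻¹⁹·9670/1.673×10⁻²⁷) ≈ 1.361×10⁶ m/s.
B = mv/(|q|r) = (1.673×10⁻²⁷)(1.361×10⁶)/((1.602×10⁻¹⁹)(0.0905)) ≈ 0.157 T.

B ≈ 0.157 T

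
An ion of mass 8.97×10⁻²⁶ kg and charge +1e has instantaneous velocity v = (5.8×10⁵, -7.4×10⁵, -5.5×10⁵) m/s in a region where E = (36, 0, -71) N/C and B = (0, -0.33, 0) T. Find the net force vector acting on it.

v×B = (-1.82×10⁵, 0, -1.91×10⁵) N/C.
E + v×B = (-1.81×10⁵, 0, -1.91×10⁵) N/C.
F = q(E + v×B) = (1.602×10⁻¹⁹ C)·(-1.81×10⁵, 0, -1.91×10⁵) = (-2.91×10⁻¹⁴, 0, -3.07×10⁻¹⁴) N.

F ≈ (-2.91×10⁻¹⁴, 0, -3.07×10⁻¹⁴) N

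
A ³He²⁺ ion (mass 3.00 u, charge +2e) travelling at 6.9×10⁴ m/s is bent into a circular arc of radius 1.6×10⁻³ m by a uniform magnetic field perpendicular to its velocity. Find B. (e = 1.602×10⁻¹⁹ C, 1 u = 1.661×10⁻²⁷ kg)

B ≈ 0.67 T

From |q|vB = mv²/r, B = mv/(|q|r).
B = (4.983×10⁻²⁷)(6.9×10⁴)/((3.204×10⁻¹⁹)(1.6×10⁻³)) ≈ 0.67 T.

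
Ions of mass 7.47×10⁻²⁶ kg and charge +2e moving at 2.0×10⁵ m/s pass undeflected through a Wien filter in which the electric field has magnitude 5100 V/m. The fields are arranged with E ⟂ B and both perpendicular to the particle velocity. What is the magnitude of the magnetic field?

B = 0.025 T

Balance of forces in the selector: qE = qvB ⇒ B = E/v.
B = 5100/2.0×10⁵ = 0.025 T.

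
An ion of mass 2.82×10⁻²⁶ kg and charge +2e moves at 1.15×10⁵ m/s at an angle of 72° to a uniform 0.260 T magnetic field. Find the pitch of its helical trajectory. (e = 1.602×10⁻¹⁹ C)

p ≈ 0.0756 m

v∥ = v cosθ = 1.15×10⁵·cos72° ≈ 3.554×10⁴ m/s.
T = 2πm/(|q|B) = 2π(2.82×10⁻²⁶)/((3.204×10⁻¹⁹)(0.260)) ≈ 2.127×10⁻⁶ s.
pitch = v∥ T = (3.554×10⁴)(2.127×10⁻⁶) ≈ 0.0756 m.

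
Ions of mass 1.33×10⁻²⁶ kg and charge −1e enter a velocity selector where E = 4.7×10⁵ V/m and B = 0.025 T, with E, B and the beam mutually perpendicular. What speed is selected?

Zero net Lorentz force requires |qE| = |q v×B|, i.e. E = vB.
v = E/B = 4.7×10⁵/0.025 = 1.9×10⁷ m/s.
The result is independent of the particle's charge and mass.

v = 1.9×10⁷ m/s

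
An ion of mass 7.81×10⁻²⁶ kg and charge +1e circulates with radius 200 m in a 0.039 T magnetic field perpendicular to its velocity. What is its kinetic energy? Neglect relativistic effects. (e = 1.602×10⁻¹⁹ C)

v = |q|Br/m, then KE = ½mv² = (qBr)²/(2m).
v = (1.602×10⁻¹⁹)(0.039)(200)/7.81×10⁻²⁶ ≈ 1.600×10⁷ m/s.
KE = ½(7.81×10⁻²⁶)(1.600×10⁷)² ≈ 1.0×10⁻¹¹ J.

KE ≈ 1.0×10⁻¹¹ J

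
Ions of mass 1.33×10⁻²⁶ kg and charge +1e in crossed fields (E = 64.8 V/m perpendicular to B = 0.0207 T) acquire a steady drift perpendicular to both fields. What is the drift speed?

v_d ≈ 3130 m/s

The E×B drift speed is v_d = E/B.
v_d = 64.8/0.0207 = 3130 m/s.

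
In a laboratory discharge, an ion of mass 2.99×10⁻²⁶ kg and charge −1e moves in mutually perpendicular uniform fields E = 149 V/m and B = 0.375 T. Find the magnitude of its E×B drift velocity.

v_d ≈ 397 m/s

In crossed fields the guiding centre drifts at v_d = |E×B|/B² = E/B, independent of charge and mass.
v_d = 149/0.375 = 397 m/s.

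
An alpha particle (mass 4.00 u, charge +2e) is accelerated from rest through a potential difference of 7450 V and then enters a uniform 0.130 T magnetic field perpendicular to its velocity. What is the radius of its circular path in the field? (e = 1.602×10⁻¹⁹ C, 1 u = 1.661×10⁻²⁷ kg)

Acceleration: |q|V = ½mv² ⇒ v = √(2|q|V/m) = √(2·3.204×10⁻¹⁹·7450/6.644×10⁻²⁷) ≈ 8.477×10⁵ m/s.
In the field: r = mv/(|q|B) = (6.644×10⁻²⁷)(8.477×10⁵)/((3.204×10⁻¹⁹)(0.130)) ≈ 0.135 m.

r ≈ 0.135 m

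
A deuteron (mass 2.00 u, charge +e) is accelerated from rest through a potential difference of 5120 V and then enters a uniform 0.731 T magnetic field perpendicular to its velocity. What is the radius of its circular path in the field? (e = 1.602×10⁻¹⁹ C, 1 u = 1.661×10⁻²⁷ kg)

Acceleration: |q|V = ½mv² ⇒ v = √(2|q|V/m) = √(2·1.602×10⁻¹⁹·5120/3.322×10⁻²⁷) ≈ 7.027×10⁵ m/s.
In the field: r = mv/(|q|B) = (3.322×10⁻²⁷)(7.027×10⁵)/((1.602×10⁻¹⁹)(0.731)) ≈ 0.0199 m.

r ≈ 0.0199 m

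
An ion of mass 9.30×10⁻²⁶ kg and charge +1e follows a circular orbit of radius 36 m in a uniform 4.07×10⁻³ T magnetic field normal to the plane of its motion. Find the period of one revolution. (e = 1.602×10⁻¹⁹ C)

The cyclotron period depends only on m, q, B: T = 2πm/(|q|B).
T = 2π(9.30×10⁻²⁶)/((1.602×10⁻¹⁹)(4.07×10⁻³)) ≈ 8.96×10⁻⁴ s.

T ≈ 8.96×10⁻⁴ s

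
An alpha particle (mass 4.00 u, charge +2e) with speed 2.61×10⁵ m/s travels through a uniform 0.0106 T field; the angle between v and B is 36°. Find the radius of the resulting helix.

v⊥ = v sinθ = 2.61×10⁵·sin36° ≈ 1.534×10⁵ m/s.
r = m v⊥/(|q|B) = (6.644×10⁻²⁷)(1.534×10⁵)/((3.204×10⁻¹⁹)(0.0106)) ≈ 0.300 m.

r ≈ 0.300 m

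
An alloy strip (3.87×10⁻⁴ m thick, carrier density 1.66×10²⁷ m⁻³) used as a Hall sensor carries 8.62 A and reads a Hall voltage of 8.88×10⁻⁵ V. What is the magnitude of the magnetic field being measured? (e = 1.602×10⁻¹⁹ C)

From V_H = IB/(n e t), B = V_H n e t / I.
B = (8.88×10⁻⁵)(1.66×10²⁷)(1.602×10⁻¹⁹)(3.87×10⁻⁴)/8.62 ≈ 1.06 T.

B ≈ 1.06 T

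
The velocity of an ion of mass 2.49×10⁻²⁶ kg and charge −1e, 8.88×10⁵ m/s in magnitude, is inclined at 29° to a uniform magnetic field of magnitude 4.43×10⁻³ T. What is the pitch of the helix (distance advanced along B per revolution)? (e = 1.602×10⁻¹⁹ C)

v∥ = v cosθ = 8.88×10⁵·cos29° ≈ 7.767×10⁵ m/s.
T = 2πm/(|q|B) = 2π(2.49×10⁻²⁶)/((1.602×10⁻¹⁹)(4.43×10⁻³)) ≈ 2.205×10⁻⁴ s.
pitch = v∥ T = (7.767×10⁵)(2.205×10⁻⁴) ≈ 171 m.

p ≈ 171 m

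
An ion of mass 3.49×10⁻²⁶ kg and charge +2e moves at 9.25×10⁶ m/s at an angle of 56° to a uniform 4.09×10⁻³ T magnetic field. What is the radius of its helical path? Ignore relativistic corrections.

v⊥ = v sinθ = 9.25×10⁶·sin56° ≈ 7.669×10⁶ m/s.
r = m v⊥/(|q|B) = (3.49×10⁻²⁶)(7.669×10⁶)/((3.204×10⁻¹⁹)(4.09×10⁻³)) ≈ 204 m.

r ≈ 204 m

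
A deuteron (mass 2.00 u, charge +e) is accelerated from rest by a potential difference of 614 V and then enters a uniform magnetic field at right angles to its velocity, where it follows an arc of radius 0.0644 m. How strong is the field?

B ≈ 0.0784 T

v = √(2|q|V/m) = √(2·1.602×10⁻¹⁹·614/3.322×10⁻²⁷) ≈ 2.433×10⁵ m/s.
B = mv/(|q|r) = (3.322×10⁻²⁷)(2.433×10⁵)/((1.602×10⁻¹⁹)(0.0644)) ≈ 0.0784 T.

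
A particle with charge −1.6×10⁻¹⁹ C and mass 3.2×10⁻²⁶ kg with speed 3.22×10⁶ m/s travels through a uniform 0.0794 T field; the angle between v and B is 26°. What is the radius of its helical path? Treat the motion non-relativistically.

v⊥ = v sinθ = 3.22×10⁶·sin26° ≈ 1.412×10⁶ m/s.
r = m v⊥/(|q|B) = (3.2×10⁻²⁶)(1.412×10⁶)/((1.6×10⁻¹⁹)(0.0794)) ≈ 3.56 m.

r ≈ 3.56 m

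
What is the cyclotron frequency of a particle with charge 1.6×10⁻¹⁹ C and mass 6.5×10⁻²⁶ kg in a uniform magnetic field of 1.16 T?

f = |q|B/(2πm).
f = (1.6×10⁻¹⁹)(1.16)/(2π·6.5×10⁻²⁶) ≈ 4.54×10⁵ Hz.

f ≈ 4.54×10⁵ Hz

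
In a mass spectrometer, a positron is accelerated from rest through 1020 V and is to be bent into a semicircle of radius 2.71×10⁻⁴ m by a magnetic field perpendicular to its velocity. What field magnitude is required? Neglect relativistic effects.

B ≈ 0.397 T

v = √(2|q|V/m) = √(2·1.602×10⁻¹⁹·1020/9.109×10⁻³¹) ≈ 1.894×10⁷ m/s.
B = mv/(|q|r) = (9.109×10⁻³¹)(1.894×10⁷)/((1.602×10⁻¹⁹)(2.71×10⁻⁴)) ≈ 0.397 T.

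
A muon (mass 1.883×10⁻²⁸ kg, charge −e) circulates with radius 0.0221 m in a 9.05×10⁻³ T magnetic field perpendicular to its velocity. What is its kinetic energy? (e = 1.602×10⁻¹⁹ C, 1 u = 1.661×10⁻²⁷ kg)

KE ≈ 2.73×10⁻¹⁸ J

v = |q|Br/m, then KE = ½mv² = (qBr)²/(2m).
v = (1.602×10⁻¹⁹)(9.05×10⁻³)(0.0221)/1.883×10⁻²⁸ ≈ 1.702×10⁵ m/s.
KE = ½(1.883×10⁻²⁸)(1.702×10⁵)² ≈ 2.73×10⁻¹⁸ J.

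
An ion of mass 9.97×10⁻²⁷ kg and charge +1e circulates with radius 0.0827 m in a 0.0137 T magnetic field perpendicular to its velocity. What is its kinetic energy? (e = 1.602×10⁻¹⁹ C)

v = |q|Br/m, then KE = ½mv² = (qBr)²/(2m).
v = (1.602×10⁻¹⁹)(0.0137)(0.0827)/9.97×10⁻²⁷ ≈ 1.821×10⁴ m/s.
KE = ½(9.97×10⁻²⁷)(1.821×10⁴)² ≈ 1.65×10⁻¹⁸ J.

KE ≈ 1.65×10⁻¹⁸ J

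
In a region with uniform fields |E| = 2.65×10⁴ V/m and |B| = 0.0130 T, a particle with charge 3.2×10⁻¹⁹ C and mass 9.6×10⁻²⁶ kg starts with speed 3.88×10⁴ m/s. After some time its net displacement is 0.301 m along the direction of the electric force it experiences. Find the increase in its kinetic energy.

ΔKE ≈ 2.55×10⁻¹⁵ J

The magnetic force is always ⟂ v and does no work; only the electric force changes KE.
ΔKE = F_E · d = |q|E d = (3.2×10⁻¹⁹)(2.65×10⁴)(0.301) ≈ 2.55×10⁻¹⁵ J.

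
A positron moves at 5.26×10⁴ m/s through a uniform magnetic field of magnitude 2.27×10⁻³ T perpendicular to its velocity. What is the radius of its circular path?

r ≈ 1.32×10⁻⁴ m

The magnetic force provides the centripetal force: |q|vB = mv²/r.
r = mv/(|q|B) = (9.109×10⁻³¹)(5.26×10⁴)/((1.602×10⁻¹⁹)(2.27×10⁻³)) ≈ 1.32×10⁻⁴ m.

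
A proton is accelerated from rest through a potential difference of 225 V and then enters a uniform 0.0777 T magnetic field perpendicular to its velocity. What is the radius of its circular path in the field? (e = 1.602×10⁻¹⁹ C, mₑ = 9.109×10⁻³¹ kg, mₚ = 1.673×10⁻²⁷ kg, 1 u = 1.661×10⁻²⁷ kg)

r ≈ 0.0279 m

Acceleration: |q|V = ½mv² ⇒ v = √(2|q|V/m) = √(2·1.602×10⁻¹⁹·225/1.673×10⁻²⁷) ≈ 2.076×10⁵ m/s.
In the field: r = mv/(|q|B) = (1.673×10⁻²⁷)(2.076×10⁵)/((1.602×10⁻¹⁹)(0.0777)) ≈ 0.0279 m.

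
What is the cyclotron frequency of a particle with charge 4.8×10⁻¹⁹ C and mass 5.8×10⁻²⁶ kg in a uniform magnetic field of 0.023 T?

f ≈ 3.0×10⁴ Hz

f = |q|B/(2πm).
f = (4.8×10⁻¹⁹)(0.023)/(2π·5.8×10⁻²⁶) ≈ 3.0×10⁴ Hz.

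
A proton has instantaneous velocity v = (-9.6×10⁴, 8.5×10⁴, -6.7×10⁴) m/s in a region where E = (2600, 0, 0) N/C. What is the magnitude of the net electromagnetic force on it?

|F| ≈ 4.17×10⁻¹⁶ N

Only an electric field acts, so F = qE = (1.602×10⁻¹⁹ C)·(2600, 0, 0) = (4.17×10⁻¹⁶, 0, 0) N.
|F| = 4.17×10⁻¹⁶ N.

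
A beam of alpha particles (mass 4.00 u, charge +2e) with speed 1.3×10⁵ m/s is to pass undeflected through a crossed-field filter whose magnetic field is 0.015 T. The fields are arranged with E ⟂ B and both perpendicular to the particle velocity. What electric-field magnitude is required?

For straight-line motion qE = qvB, so E = vB.
E = 1.3×10⁵ × 0.015 = 2000 V/m.

E = 2000 V/m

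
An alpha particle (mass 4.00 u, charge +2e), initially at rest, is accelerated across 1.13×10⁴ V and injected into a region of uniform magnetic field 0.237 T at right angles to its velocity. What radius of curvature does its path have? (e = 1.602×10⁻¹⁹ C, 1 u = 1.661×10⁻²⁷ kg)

r ≈ 0.0913 m

Acceleration: |q|V = ½mv² ⇒ v = √(2|q|V/m) = √(2·3.204×10⁻¹⁹·1.13×10⁴/6.644×10⁻²⁷) ≈ 1.044×10⁶ m/s.
In the field: r = mv/(|q|B) = (6.644×10⁻²⁷)(1.044×10⁶)/((3.204×10⁻¹⁹)(0.237)) ≈ 0.0913 m.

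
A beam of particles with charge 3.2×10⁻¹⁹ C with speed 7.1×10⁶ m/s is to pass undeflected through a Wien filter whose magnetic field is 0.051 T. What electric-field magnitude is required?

For straight-line motion qE = qvB, so E = vB.
E = 7.1×10⁶ × 0.051 = 3.6×10⁵ V/m.

E = 3.6×10⁵ V/m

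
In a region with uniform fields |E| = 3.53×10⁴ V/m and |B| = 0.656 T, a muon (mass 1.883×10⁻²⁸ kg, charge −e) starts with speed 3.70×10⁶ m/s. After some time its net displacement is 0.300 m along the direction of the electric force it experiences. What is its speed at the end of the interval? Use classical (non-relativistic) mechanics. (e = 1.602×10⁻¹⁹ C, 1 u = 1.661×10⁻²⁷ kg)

B does no work; ΔKE = |q|E d.
½mv_f² = ½mv₀² + |q|Ed = ½(1.883×10⁻²⁸)(3.70×10⁶)² + (1.602×10⁻¹⁹)(3.53×10⁴)(0.300) ≈ 1.289×10⁻¹⁵ J + 1.697×10⁻¹⁵ J ≈ 2.985×10⁻¹⁵ J.
v_f = √(2·2.985×10⁻¹⁵/1.883×10⁻²⁸) ≈ 5.63×10⁶ m/s.

v_f ≈ 5.63×10⁶ m/s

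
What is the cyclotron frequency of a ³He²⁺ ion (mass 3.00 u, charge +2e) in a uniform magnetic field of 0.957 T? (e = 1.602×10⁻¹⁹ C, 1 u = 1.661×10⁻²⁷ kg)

f ≈ 9.79×10⁶ Hz

f = |q|B/(2πm).
f = (3.204×10⁻¹⁹)(0.957)/(2π·4.983×10⁻²⁷) ≈ 9.79×10⁶ Hz.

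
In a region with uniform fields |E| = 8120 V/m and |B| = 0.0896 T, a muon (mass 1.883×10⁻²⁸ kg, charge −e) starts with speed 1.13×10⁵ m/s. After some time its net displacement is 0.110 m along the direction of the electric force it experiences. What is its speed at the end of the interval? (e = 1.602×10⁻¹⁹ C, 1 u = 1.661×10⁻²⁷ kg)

B does no work; ΔKE = |q|E d.
½mv_f² = ½mv₀² + |q|Ed = ½(1.883×10⁻²⁸)(1.13×10⁵)² + (1.602×10⁻¹⁹)(8120)(0.110) ≈ 1.202×10⁻¹⁸ J + 1.431×10⁻¹⁶ J ≈ 1.443×10⁻¹⁶ J.
v_f = √(2·1.443×10⁻¹⁶/1.883×10⁻²⁸) ≈ 1.24×10⁶ m/s.

v_f ≈ 1.24×10⁶ m/s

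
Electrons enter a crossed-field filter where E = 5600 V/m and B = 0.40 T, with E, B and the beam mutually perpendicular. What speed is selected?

Zero net Lorentz force requires |qE| = |q v×B|, i.e. E = vB.
v = E/B = 5600/0.40 = 1.4×10⁴ m/s.

v = 1.4×10⁴ m/s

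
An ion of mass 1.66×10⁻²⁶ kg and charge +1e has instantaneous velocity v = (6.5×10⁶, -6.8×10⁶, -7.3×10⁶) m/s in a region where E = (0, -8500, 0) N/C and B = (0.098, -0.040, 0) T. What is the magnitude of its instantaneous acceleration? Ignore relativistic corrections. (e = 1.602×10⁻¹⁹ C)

|a| ≈ 8.49×10¹² m/s²

v×B = (-2.92×10⁵, -7.15×10⁵, 4.06×10⁵) N/C.
E + v×B = (-2.92×10⁵, -7.24×10⁵, 4.06×10⁵) N/C.
F = q(E + v×B) = (1.602×10⁻¹⁹ C)·(-2.92×10⁵, -7.24×10⁵, 4.06×10⁵) = (-4.68×10⁻¹⁴, -1.16×10⁻¹³, 6.51×10⁻¹⁴) N.
|a| = |F|/m = 1.410×10⁻¹³/1.66×10⁻²⁶ ≈ 8.49×10¹² m/s².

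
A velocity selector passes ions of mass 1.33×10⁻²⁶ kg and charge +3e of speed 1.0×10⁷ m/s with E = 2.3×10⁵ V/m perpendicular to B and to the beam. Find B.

Balance of forces in the selector: qE = qvB ⇒ B = E/v.
B = 2.3×10⁵/1.0×10⁷ = 0.023 T.

B = 0.023 T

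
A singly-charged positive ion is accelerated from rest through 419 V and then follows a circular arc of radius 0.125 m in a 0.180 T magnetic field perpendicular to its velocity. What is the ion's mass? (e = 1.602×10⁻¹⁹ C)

Combine |q|V = ½mv² and r = mv/(|q|B): eliminate v to get m = qB²r²/(2V).
m = (1.602×10⁻¹⁹)(0.180)²(0.125)²/(2·419) ≈ 9.68×10⁻²⁶ kg.

m ≈ 9.68×10⁻²⁶ kg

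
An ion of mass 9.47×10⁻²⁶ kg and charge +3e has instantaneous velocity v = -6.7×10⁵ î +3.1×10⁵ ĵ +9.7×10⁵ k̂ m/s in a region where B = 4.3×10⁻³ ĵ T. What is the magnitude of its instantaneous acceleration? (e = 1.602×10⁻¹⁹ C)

|a| ≈ 2.57×10¹⁰ m/s²

v×B = (-4170, 0, -2880) N/C.
F = q v×B = (4.806×10⁻¹⁹ C)·(-4170, 0, -2880) = (-2.00×10⁻¹⁵, 0, -1.38×10⁻¹⁵) N.
|a| = |F|/m = 2.436×10⁻¹⁵/9.47×10⁻²⁶ ≈ 2.57×10¹⁰ m/s².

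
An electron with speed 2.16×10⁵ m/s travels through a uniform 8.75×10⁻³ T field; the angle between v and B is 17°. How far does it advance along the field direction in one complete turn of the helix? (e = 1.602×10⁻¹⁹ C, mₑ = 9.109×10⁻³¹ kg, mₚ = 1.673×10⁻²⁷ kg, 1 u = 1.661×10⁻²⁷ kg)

p ≈ 8.43×10⁻⁴ m

v∥ = v cosθ = 2.16×10⁵·cos17° ≈ 2.066×10⁵ m/s.
T = 2πm/(|q|B) = 2π(9.109×10⁻³¹)/((1.602×10⁻¹⁹)(8.75×10⁻³)) ≈ 4.083×10⁻⁹ s.
pitch = v∥ T = (2.066×10⁵)(4.083×10⁻⁹) ≈ 8.43×10⁻⁴ m.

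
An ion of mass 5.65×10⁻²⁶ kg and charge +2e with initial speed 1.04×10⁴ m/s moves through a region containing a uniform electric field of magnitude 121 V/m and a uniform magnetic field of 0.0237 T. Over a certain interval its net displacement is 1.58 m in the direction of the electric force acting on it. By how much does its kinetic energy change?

The magnetic force is always ⟂ v and does no work; only the electric force changes KE.
ΔKE = F_E · d = |q|E d = (3.204×10⁻¹⁹)(121)(1.58) ≈ 6.13×10⁻¹⁷ J.

ΔKE ≈ 6.13×10⁻¹⁷ J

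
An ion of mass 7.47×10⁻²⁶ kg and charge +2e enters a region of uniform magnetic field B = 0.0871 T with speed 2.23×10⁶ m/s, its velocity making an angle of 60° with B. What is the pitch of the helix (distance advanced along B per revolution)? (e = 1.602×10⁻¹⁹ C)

p ≈ 18.8 m

v∥ = v cosθ = 2.23×10⁶·cos60° ≈ 1.115×10⁶ m/s.
T = 2πm/(|q|B) = 2π(7.47×10⁻²⁶)/((3.204×10⁻¹⁹)(0.0871)) ≈ 1.682×10⁻⁵ s.
pitch = v∥ T = (1.115×10⁶)(1.682×10⁻⁵) ≈ 18.8 m.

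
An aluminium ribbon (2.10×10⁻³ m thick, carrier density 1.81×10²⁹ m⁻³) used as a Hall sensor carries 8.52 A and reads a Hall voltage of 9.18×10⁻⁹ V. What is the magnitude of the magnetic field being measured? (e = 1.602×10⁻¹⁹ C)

B ≈ 0.0656 T

From V_H = IB/(n e t), B = V_H n e t / I.
B = (9.18×10⁻⁹)(1.81×10²⁹)(1.602×10⁻¹⁹)(2.10×10⁻³)/8.52 ≈ 0.0656 T.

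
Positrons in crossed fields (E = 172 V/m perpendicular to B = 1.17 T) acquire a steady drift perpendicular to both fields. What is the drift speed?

The E×B drift speed is v_d = E/B.
v_d = 172/1.17 = 147 m/s.

v_d ≈ 147 m/s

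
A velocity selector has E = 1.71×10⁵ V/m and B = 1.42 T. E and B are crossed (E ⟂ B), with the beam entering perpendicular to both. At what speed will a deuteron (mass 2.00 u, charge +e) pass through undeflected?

Straight-line motion ⇒ electric and magnetic forces cancel, so E = vB.
v = E/B = 1.71×10⁵/1.42 = 1.20×10⁵ m/s.
The result is independent of the particle's charge and mass.

v = 1.20×10⁵ m/s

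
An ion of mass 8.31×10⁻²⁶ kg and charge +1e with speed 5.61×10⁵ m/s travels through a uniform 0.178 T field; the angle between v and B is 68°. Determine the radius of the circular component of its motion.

r ≈ 1.52 m

v⊥ = v sinθ = 5.61×10⁵·sin68° ≈ 5.202×10⁵ m/s.
r = m v⊥/(|q|B) = (8.31×10⁻²⁶)(5.202×10⁵)/((1.602×10⁻¹⁹)(0.178)) ≈ 1.52 m.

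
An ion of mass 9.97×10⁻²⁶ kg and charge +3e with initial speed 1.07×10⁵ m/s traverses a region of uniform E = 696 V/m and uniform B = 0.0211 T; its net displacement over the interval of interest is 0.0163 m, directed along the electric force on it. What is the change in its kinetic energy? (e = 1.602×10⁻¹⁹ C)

The magnetic force is always ⟂ v and does no work; only the electric force changes KE.
ΔKE = F_E · d = |q|E d = (4.806×10⁻¹⁹)(696)(0.0163) ≈ 5.45×10⁻¹⁸ J.

ΔKE ≈ 5.45×10⁻¹⁸ J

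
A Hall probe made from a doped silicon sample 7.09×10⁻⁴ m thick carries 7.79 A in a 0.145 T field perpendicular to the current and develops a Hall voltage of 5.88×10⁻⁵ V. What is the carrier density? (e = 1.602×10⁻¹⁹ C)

From V_H = IB/(n e t), n = IB/(V_H e t).
n = (7.79)(0.145)/((5.88×10⁻⁵)(1.602×10⁻¹⁹)(7.09×10⁻⁴)) ≈ 1.69×10²⁶ m⁻³.

n ≈ 1.69×10²⁶ m⁻³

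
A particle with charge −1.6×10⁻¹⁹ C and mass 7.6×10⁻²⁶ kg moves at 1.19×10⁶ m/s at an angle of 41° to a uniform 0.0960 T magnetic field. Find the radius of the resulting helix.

v⊥ = v sinθ = 1.19×10⁶·sin41° ≈ 7.807×10⁵ m/s.
r = m v⊥/(|q|B) = (7.6×10⁻²⁶)(7.807×10⁵)/((1.6×10⁻¹⁹)(0.0960)) ≈ 3.86 m.

r ≈ 3.86 m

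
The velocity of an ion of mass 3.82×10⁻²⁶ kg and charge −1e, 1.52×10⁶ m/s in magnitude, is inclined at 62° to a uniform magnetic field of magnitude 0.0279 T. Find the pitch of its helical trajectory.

v∥ = v cosθ = 1.52×10⁶·cos62° ≈ 7.136×10⁵ m/s.
T = 2πm/(|q|B) = 2π(3.82×10⁻²⁶)/((1.602×10⁻¹⁹)(0.0279)) ≈ 5.370×10⁻⁵ s.
pitch = v∥ T = (7.136×10⁵)(5.370×10⁻⁵) ≈ 38.3 m.

p ≈ 38.3 m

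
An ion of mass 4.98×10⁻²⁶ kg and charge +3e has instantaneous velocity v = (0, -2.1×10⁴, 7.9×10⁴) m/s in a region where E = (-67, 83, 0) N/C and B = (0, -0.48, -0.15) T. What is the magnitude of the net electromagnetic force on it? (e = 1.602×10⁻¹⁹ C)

|F| ≈ 1.97×10⁻¹⁴ N

v×B = (4.11×10⁴, 0, 0) N/C.
E + v×B = (4.10×10⁴, 83.0, 0) N/C.
F = q(E + v×B) = (4.806×10⁻¹⁹ C)·(4.10×10⁴, 83.0, 0) = (1.97×10⁻¹⁴, 3.99×10⁻¹⁷, 0) N.
|F| = 1.97×10⁻¹⁴ N.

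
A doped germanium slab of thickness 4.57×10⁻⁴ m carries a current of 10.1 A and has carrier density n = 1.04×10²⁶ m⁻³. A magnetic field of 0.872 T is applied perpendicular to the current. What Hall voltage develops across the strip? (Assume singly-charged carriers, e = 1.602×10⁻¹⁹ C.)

V_H = IB/(n e t).
V_H = (10.1)(0.872)/((1.04×10²⁶)(1.602×10⁻¹⁹)(4.57×10⁻⁴)) ≈ 1.16×10⁻³ V.

V_H ≈ 1.16×10⁻³ V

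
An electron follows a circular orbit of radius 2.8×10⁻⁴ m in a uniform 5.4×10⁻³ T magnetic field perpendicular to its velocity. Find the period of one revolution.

The cyclotron period depends only on m, q, B: T = 2πm/(|q|B).
T = 2π(9.109×10⁻³¹)/((1.602×10⁻¹⁹)(5.4×10⁻³)) ≈ 6.6×10⁻⁹ s.

T ≈ 6.6×10⁻⁹ s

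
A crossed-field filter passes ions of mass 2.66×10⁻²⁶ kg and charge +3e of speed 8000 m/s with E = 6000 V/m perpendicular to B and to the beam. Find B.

Balance of forces in the selector: qE = qvB ⇒ B = E/v.
B = 6000/8000 = 0.75 T.

B = 0.75 T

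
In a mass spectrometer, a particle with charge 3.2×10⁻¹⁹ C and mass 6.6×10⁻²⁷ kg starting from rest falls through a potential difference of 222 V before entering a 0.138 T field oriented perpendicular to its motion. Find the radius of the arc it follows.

r ≈ 0.0219 m

Acceleration: |q|V = ½mv² ⇒ v = √(2|q|V/m) = √(2·3.2×10⁻¹⁹·222/6.6×10⁻²⁷) ≈ 1.467×10⁵ m/s.
In the field: r = mv/(|q|B) = (6.6×10⁻²⁷)(1.467×10⁵)/((3.2×10⁻¹⁹)(0.138)) ≈ 0.0219 m.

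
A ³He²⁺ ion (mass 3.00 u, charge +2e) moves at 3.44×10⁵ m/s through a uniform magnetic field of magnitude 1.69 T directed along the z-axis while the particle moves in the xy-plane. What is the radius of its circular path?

r ≈ 3.17×10⁻³ m

The magnetic force provides the centripetal force: |q|vB = mv²/r.
r = mv/(|q|B) = (4.983×10⁻²⁷)(3.44×10⁵)/((3.204×10⁻¹⁹)(1.69)) ≈ 3.17×10⁻³ m.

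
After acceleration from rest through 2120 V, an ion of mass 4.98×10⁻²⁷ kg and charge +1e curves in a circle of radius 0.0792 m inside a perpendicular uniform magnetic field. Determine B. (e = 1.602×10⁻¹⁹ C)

v = √(2|q|V/m) = √(2·1.602×10⁻¹⁹·2120/4.98×10⁻²⁷) ≈ 3.693×10⁵ m/s.
B = mv/(|q|r) = (4.98×10⁻²⁷)(3.693×10⁵)/((1.602×10⁻¹⁹)(0.0792)) ≈ 0.145 T.

B ≈ 0.145 T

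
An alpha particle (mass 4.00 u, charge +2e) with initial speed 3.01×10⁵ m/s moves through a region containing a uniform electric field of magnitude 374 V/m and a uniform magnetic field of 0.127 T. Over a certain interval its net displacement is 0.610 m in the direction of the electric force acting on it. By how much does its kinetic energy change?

ΔKE ≈ 7.31×10⁻¹⁷ J

The magnetic force is always ⟂ v and does no work; only the electric force changes KE.
ΔKE = F_E · d = |q|E d = (3.204×10⁻¹⁹)(374)(0.610) ≈ 7.31×10⁻¹⁷ J.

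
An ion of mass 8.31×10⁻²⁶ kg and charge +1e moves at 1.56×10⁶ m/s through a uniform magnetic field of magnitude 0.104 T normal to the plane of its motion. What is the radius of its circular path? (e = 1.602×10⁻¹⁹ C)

r ≈ 7.78 m

The magnetic force provides the centripetal force: |q|vB = mv²/r.
r = mv/(|q|B) = (8.31×10⁻²⁶)(1.56×10⁶)/((1.602×10⁻¹⁹)(0.104)) ≈ 7.78 m.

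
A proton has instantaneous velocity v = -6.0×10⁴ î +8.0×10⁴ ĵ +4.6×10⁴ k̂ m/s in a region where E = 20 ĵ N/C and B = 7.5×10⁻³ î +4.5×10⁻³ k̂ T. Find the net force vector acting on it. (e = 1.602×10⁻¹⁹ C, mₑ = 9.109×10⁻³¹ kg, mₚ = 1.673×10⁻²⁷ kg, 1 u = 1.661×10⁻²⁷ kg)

F ≈ (5.77×10⁻¹⁷, 1.02×10⁻¹⁶, -9.61×10⁻¹⁷) N

v×B = (360, 615, -600) N/C.
E + v×B = (360, 635, -600) N/C.
F = q(E + v×B) = (1.602×10⁻¹⁹ C)·(360, 635, -600) = (5.77×10⁻¹⁷, 1.02×10⁻¹⁶, -9.61×10⁻¹⁷) N.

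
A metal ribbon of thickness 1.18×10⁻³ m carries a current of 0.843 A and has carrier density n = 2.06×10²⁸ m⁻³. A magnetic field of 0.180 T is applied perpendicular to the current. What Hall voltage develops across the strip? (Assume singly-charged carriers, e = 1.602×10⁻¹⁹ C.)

V_H = IB/(n e t).
V_H = (0.843)(0.180)/((2.06×10²⁸)(1.602×10⁻¹⁹)(1.18×10⁻³)) ≈ 3.90×10⁻⁸ V.

V_H ≈ 3.90×10⁻⁸ V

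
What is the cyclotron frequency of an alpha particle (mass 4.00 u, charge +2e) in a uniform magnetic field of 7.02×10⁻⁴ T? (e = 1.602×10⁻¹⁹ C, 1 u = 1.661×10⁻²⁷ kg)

f ≈ 5390 Hz

f = |q|B/(2πm).
f = (3.204×10⁻¹⁹)(7.02×10⁻⁴)/(2π·6.644×10⁻²⁷) ≈ 5390 Hz.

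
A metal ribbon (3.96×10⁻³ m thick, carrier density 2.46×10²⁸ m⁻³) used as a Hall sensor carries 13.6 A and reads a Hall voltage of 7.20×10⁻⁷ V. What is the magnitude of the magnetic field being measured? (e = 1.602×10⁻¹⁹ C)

B ≈ 0.826 T

From V_H = IB/(n e t), B = V_H n e t / I.
B = (7.20×10⁻⁷)(2.46×10²⁸)(1.602×10⁻¹⁹)(3.96×10⁻³)/13.6 ≈ 0.826 T.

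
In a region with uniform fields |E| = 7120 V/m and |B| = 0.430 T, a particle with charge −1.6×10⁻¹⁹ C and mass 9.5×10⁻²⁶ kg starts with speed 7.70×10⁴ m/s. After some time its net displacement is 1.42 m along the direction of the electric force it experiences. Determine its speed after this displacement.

v_f ≈ 2.00×10⁵ m/s

B does no work; ΔKE = |q|E d.
½mv_f² = ½mv₀² + |q|Ed = ½(9.5×10⁻²⁶)(7.70×10⁴)² + (1.6×10⁻¹⁹)(7120)(1.42) ≈ 2.816×10⁻¹⁶ J + 1.618×10⁻¹⁵ J ≈ 1.899×10⁻¹⁵ J.
v_f = √(2·1.899×10⁻¹⁵/9.5×10⁻²⁶) ≈ 2.00×10⁵ m/s.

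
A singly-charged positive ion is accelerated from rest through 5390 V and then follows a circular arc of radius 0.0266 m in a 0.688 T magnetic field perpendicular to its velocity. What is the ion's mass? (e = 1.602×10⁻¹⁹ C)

m ≈ 4.98×10⁻²⁷ kg

Combine |q|V = ½mv² and r = mv/(|q|B): eliminate v to get m = qB²r²/(2V).
m = (1.602×10⁻¹⁹)(0.688)²(0.0266)²/(2·5390) ≈ 4.98×10⁻²⁷ kg.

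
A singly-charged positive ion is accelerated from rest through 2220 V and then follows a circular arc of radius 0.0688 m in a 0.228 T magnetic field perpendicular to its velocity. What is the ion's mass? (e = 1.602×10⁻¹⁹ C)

m ≈ 8.88×10⁻²⁷ kg

Combine |q|V = ½mv² and r = mv/(|q|B): eliminate v to get m = qB²r²/(2V).
m = (1.602×10⁻¹⁹)(0.228)²(0.0688)²/(2·2220) ≈ 8.88×10⁻²⁷ kg.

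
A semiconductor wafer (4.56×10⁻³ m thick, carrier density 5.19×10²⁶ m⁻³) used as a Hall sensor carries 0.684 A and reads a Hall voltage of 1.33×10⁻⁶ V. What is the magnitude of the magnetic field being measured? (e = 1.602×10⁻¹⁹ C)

From V_H = IB/(n e t), B = V_H n e t / I.
B = (1.33×10⁻⁶)(5.19×10²⁶)(1.602×10⁻¹⁹)(4.56×10⁻³)/0.684 ≈ 0.737 T.

B ≈ 0.737 T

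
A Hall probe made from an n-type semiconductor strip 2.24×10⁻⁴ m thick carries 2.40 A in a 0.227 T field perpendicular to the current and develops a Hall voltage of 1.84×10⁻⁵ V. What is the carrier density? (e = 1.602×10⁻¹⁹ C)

From V_H = IB/(n e t), n = IB/(V_H e t).
n = (2.40)(0.227)/((1.84×10⁻⁵)(1.602×10⁻¹⁹)(2.24×10⁻⁴)) ≈ 8.25×10²⁶ m⁻³.

n ≈ 8.25×10²⁶ m⁻³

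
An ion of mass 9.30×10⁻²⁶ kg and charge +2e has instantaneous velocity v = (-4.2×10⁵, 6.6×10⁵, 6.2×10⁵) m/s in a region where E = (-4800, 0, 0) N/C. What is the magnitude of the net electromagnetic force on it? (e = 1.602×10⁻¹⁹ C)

Only an electric field acts, so F = qE = (3.204×10⁻¹⁹ C)·(-4800, 0, 0) = (-1.54×10⁻¹⁵, 0, 0) N.
|F| = 1.54×10⁻¹⁵ N.

|F| ≈ 1.54×10⁻¹⁵ N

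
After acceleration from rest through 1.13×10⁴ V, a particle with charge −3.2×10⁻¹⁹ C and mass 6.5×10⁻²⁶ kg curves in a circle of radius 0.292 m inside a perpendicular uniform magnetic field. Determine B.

B ≈ 0.232 T

v = √(2|q|V/m) = √(2·3.2×10⁻¹⁹·1.13×10⁴/6.5×10⁻²⁶) ≈ 3.336×10⁵ m/s.
B = mv/(|q|r) = (6.5×10⁻²⁶)(3.336×10⁵)/((3.2×10⁻¹⁹)(0.292)) ≈ 0.232 T.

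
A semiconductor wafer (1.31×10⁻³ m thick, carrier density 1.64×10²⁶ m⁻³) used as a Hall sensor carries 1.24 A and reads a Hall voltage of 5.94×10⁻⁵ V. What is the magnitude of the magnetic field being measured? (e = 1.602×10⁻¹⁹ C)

B ≈ 1.65 T

From V_H = IB/(n e t), B = V_H n e t / I.
B = (5.94×10⁻⁵)(1.64×10²⁶)(1.602×10⁻¹⁹)(1.31×10⁻³)/1.24 ≈ 1.65 T.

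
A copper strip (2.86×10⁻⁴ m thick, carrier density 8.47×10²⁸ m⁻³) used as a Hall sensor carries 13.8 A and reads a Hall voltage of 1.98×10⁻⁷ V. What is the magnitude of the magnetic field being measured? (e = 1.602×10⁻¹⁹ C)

B ≈ 0.0557 T

From V_H = IB/(n e t), B = V_H n e t / I.
B = (1.98×10⁻⁷)(8.47×10²⁸)(1.602×10⁻¹⁹)(2.86×10⁻⁴)/13.8 ≈ 0.0557 T.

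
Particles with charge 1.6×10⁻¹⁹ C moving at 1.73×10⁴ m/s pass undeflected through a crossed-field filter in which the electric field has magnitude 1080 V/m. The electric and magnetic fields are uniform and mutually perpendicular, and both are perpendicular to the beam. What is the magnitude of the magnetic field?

Balance of forces in the selector: qE = qvB ⇒ B = E/v.
B = 1080/1.73×10⁴ = 0.0624 T.

B = 0.0624 T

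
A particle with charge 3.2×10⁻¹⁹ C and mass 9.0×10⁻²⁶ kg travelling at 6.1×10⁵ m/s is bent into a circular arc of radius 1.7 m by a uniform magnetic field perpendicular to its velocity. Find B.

B ≈ 0.10 T

From |q|vB = mv²/r, B = mv/(|q|r).
B = (9.0×10⁻²⁶)(6.1×10⁵)/((3.2×10⁻¹⁹)(1.7)) ≈ 0.10 T.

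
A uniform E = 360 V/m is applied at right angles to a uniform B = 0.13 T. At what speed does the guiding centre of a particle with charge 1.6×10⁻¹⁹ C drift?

The E×B drift speed is v_d = E/B.
v_d = 360/0.13 = 2800 m/s.

v_d ≈ 2800 m/s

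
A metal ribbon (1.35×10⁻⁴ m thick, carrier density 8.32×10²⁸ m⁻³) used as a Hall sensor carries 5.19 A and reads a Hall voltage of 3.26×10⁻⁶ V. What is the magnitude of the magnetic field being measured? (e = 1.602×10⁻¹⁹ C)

From V_H = IB/(n e t), B = V_H n e t / I.
B = (3.26×10⁻⁶)(8.32×10²⁸)(1.602×10⁻¹⁹)(1.35×10⁻⁴)/5.19 ≈ 1.13 T.

B ≈ 1.13 T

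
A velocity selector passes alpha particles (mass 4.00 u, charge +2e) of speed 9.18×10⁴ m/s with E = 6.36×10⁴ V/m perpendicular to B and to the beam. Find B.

Balance of forces in the selector: qE = qvB ⇒ B = E/v.
B = 6.36×10⁴/9.18×10⁴ = 0.693 T.

B = 0.693 T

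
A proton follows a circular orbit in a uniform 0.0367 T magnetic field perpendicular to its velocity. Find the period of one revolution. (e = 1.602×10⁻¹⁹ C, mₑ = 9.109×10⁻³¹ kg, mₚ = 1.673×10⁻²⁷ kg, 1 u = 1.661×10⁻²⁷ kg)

The cyclotron period depends only on m, q, B: T = 2πm/(|q|B).
T = 2π(1.673×10⁻²⁷)/((1.602×10⁻¹⁹)(0.0367)) ≈ 1.79×10⁻⁶ s.

T ≈ 1.79×10⁻⁶ s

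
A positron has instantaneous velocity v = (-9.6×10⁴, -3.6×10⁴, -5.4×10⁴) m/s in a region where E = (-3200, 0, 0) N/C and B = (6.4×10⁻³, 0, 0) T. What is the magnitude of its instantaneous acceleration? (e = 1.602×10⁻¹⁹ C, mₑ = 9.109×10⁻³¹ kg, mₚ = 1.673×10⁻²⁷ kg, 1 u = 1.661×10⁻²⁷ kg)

v×B = (0, -346, 230) N/C.
E + v×B = (-3200, -346, 230) N/C.
F = q(E + v×B) = (1.602×10⁻¹⁹ C)·(-3200, -346, 230) = (-5.13×10⁻¹⁶, -5.54×10⁻¹⁷, 3.69×10⁻¹⁷) N.
|a| = |F|/m = 5.169×10⁻¹⁶/9.109×10⁻³¹ ≈ 5.68×10¹⁴ m/s².

|a| ≈ 5.68×10¹⁴ m/s²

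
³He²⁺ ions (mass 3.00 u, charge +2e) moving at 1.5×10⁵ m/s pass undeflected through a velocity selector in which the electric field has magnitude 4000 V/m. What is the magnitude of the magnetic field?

Balance of forces in the selector: qE = qvB ⇒ B = E/v.
B = 4000/1.5×10⁵ = 0.027 T.

B = 0.027 T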